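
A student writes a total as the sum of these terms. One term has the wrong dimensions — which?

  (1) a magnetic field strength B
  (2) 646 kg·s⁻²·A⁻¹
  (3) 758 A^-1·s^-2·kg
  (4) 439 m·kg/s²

Expand each in SI base units:
  (1) [magnetic field strength B] = kg·s⁻²·A⁻¹
  (2) kg·s⁻²·A⁻¹
  (3) kg·s⁻²·A⁻¹
  (4) kg·m·s⁻²
All reduce to kg·s⁻²·A⁻¹ except (4), which is kg·m·s⁻².

(4)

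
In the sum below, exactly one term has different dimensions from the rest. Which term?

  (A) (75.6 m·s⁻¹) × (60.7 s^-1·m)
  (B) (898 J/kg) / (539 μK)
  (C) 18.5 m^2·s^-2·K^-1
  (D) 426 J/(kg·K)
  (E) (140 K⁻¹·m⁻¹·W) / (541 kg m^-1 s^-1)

(A)

Dimensions:
  (A) [m·s⁻¹] · [m·s⁻¹] = m²·s⁻²
  (B) [m²·s⁻²] / [K] = m²·s⁻²·K⁻¹
  (C) m²·s⁻²·K⁻¹
  (D) J·kg⁻¹·K⁻¹ = N·m·kg⁻¹·K⁻¹ = m²·s⁻²·K⁻¹
  (E) [kg·m·s⁻³·K⁻¹] / [kg·m⁻¹·s⁻¹] = m²·s⁻²·K⁻¹
All reduce to m²·s⁻²·K⁻¹ except (A), which is m²·s⁻².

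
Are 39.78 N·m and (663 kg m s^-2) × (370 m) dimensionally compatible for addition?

Dimensions:
  39.78 N·m:  N·m = kg·m·s⁻²·m = kg·m²·s⁻²
  (663 kg m s^-2) × (370 m):  [kg·m·s⁻²] · [m] = kg·m²·s⁻²
Both are kg·m²·s⁻², so they have the same dimensions and can be added.

Yes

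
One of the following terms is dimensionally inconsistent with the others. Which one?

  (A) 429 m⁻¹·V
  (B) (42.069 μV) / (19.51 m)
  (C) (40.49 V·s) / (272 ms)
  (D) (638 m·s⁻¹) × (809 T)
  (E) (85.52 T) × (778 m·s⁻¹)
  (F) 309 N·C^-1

(C)

Work out the base dimensions of each:
  (A) V·m⁻¹ = J·C⁻¹·m⁻¹ = kg·m·s⁻³·A⁻¹
  (B) [kg·m²·s⁻³·A⁻¹] / [m] = kg·m·s⁻³·A⁻¹
  (C) [kg·m²·s⁻²·A⁻¹] / [s] = kg·m²·s⁻³·A⁻¹
  (D) [m·s⁻¹] · [kg·s⁻²·A⁻¹] = kg·m·s⁻³·A⁻¹
  (E) [kg·s⁻²·A⁻¹] · [m·s⁻¹] = kg·m·s⁻³·A⁻¹
  (F) N·C⁻¹ = kg·m·s⁻²·(s·A)⁻¹ = kg·m·s⁻³·A⁻¹
All reduce to kg·m·s⁻³·A⁻¹ except (C), which is kg·m²·s⁻³·A⁻¹.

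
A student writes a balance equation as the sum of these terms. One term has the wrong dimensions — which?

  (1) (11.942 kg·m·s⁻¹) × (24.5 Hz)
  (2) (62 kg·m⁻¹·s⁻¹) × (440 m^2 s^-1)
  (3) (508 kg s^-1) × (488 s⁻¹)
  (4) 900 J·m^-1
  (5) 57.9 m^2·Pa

(3)

Work out the base dimensions of each:
  (1) [kg·m·s⁻¹] · [s⁻¹] = kg·m·s⁻²
  (2) [kg·m⁻¹·s⁻¹] · [m²·s⁻¹] = kg·m·s⁻²
  (3) [kg·s⁻¹] · [s⁻¹] = kg·s⁻²
  (4) J·m⁻¹ = N·m·m⁻¹ = kg·m·s⁻²
  (5) Pa·m² = N·m⁻²·m² = kg·m·s⁻²
All reduce to kg·m·s⁻² except (3), which is kg·s⁻².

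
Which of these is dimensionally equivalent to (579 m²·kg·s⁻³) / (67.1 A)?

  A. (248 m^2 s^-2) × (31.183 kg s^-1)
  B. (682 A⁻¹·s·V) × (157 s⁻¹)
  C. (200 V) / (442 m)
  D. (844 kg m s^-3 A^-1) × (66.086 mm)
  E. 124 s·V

D.

Reference: [kg·m²·s⁻³] / [A] = kg·m²·s⁻³·A⁻¹.
Each option:
  A. [m²·s⁻²] · [kg·s⁻¹] = kg·m²·s⁻³
  B. [kg·m²·s⁻²·A⁻²] · [s⁻¹] = kg·m²·s⁻³·A⁻²
  C. [kg·m²·s⁻³·A⁻¹] / [m] = kg·m·s⁻³·A⁻¹
  D. [kg·m·s⁻³·A⁻¹] · [m] = kg·m²·s⁻³·A⁻¹  ← same
  E. V·s = J·C⁻¹·s = kg·m²·s⁻²·A⁻¹
Only D. matches kg·m²·s⁻³·A⁻¹.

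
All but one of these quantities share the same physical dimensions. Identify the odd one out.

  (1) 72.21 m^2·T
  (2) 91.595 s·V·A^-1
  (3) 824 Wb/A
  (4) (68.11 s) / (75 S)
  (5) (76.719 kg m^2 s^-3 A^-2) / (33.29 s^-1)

Work out the base dimensions of each:
  (1) T·m² = Wb·m⁻²·m² = kg·m²·s⁻²·A⁻¹
  (2) V·s·A⁻¹ = J·C⁻¹·s·A⁻¹ = kg·m²·s⁻²·A⁻²
  (3) Wb·A⁻¹ = V·s·A⁻¹ = kg·m²·s⁻²·A⁻²
  (4) [s] / [kg⁻¹·m⁻²·s³·A²] = kg·m²·s⁻²·A⁻²
  (5) [kg·m²·s⁻³·A⁻²] / [s⁻¹] = kg·m²·s⁻²·A⁻²
All reduce to kg·m²·s⁻²·A⁻² except (1), which is kg·m²·s⁻²·A⁻¹.

(1)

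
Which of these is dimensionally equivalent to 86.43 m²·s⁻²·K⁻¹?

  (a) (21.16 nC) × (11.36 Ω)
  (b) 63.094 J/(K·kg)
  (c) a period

(b)

Reference: m²·s⁻²·K⁻¹.
Each option:
  (a) [s·A] · [kg·m²·s⁻³·A⁻²] = kg·m²·s⁻²·A⁻¹
  (b) J·kg⁻¹·K⁻¹ = N·m·kg⁻¹·K⁻¹ = m²·s⁻²·K⁻¹  ← same
  (c) [period] = s
Only (b) matches m²·s⁻²·K⁻¹.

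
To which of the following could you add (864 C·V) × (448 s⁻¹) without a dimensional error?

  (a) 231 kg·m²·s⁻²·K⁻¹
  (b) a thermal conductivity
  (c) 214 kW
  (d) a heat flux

Reference: [kg·m²·s⁻²] · [s⁻¹] = kg·m²·s⁻³.
Each option:
  (a) kg·m²·s⁻²·K⁻¹
  (b) [thermal conductivity] = kg·m·s⁻³·K⁻¹
  (c) W = J·s⁻¹ = kg·m²·s⁻³  ← same
  (d) [heat flux] = kg·s⁻³
Only (c) matches kg·m²·s⁻³.

(c)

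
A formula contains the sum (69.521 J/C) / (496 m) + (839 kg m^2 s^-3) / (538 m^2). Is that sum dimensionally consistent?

Reduce each to base SI dimensions:
  (69.521 J/C) / (496 m):  [kg·m²·s⁻³·A⁻¹] / [m] = kg·m·s⁻³·A⁻¹
  (839 kg m^2 s^-3) / (538 m^2):  [kg·m²·s⁻³] / [m²] = kg·s⁻³
kg·m·s⁻³·A⁻¹ ≠ kg·s⁻³, so they cannot be added.

No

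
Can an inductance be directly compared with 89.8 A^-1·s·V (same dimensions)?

Yes

Work out the base dimensions of each:
  an inductance:  [inductance] = kg·m²·s⁻²·A⁻²
  89.8 A^-1·s·V:  V·s·A⁻¹ = J·C⁻¹·s·A⁻¹ = kg·m²·s⁻²·A⁻²
Both are kg·m²·s⁻²·A⁻², so they have the same dimensions and can be added.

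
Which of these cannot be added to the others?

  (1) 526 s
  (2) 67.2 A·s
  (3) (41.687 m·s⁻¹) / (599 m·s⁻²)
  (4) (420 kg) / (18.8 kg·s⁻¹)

Expand each in SI base units:
  (1) s
  (2) A·s = s·A
  (3) [m·s⁻¹] / [m·s⁻²] = s
  (4) [kg] / [kg·s⁻¹] = s
All reduce to s except (2), which is s·A.

(2)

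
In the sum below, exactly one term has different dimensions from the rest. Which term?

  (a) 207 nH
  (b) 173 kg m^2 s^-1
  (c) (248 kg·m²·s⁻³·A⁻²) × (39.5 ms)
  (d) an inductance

Expand each in SI base units:
  (a) H = V·s·A⁻¹ = kg·m²·s⁻²·A⁻²
  (b) kg·m²·s⁻¹
  (c) [kg·m²·s⁻³·A⁻²] · [s] = kg·m²·s⁻²·A⁻²
  (d) [inductance] = kg·m²·s⁻²·A⁻²
All reduce to kg·m²·s⁻²·A⁻² except (b), which is kg·m²·s⁻¹.

(b)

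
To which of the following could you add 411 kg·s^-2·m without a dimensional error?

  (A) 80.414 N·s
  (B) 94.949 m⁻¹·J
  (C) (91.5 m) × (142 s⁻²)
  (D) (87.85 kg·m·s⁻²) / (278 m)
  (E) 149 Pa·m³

(B)

Reference: kg·m·s⁻².
Each option:
  (A) N·s = kg·m·s⁻²·s = kg·m·s⁻¹
  (B) J·m⁻¹ = N·m·m⁻¹ = kg·m·s⁻²  ← same
  (C) [m] · [s⁻²] = m·s⁻²
  (D) [kg·m·s⁻²] / [m] = kg·s⁻²
  (E) Pa·m³ = N·m⁻²·m³ = kg·m²·s⁻²
Only (B) matches kg·m·s⁻².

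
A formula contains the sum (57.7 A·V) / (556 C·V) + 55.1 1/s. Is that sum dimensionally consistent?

Yes

Expand each in SI base units:
  (57.7 A·V) / (556 C·V):  [kg·m²·s⁻³] / [kg·m²·s⁻²] = s⁻¹
  55.1 1/s:  s⁻¹
Both are s⁻¹, so they have the same dimensions and can be added.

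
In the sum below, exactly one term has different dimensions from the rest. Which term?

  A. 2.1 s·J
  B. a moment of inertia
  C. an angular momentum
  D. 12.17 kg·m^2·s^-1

B.

Expand each in SI base units:
  A. J·s = N·m·s = kg·m²·s⁻¹
  B. [moment of inertia] = kg·m²
  C. [angular momentum] = kg·m²·s⁻¹
  D. kg·m²·s⁻¹
All reduce to kg·m²·s⁻¹ except B., which is kg·m².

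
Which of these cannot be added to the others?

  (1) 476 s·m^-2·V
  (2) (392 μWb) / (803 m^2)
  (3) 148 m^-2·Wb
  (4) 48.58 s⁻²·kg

Dimensions:
  (1) V·s·m⁻² = J·C⁻¹·s·m⁻² = kg·s⁻²·A⁻¹
  (2) [kg·m²·s⁻²·A⁻¹] / [m²] = kg·s⁻²·A⁻¹
  (3) Wb·m⁻² = V·s·m⁻² = kg·s⁻²·A⁻¹
  (4) kg·s⁻²
All reduce to kg·s⁻²·A⁻¹ except (4), which is kg·s⁻².

(4)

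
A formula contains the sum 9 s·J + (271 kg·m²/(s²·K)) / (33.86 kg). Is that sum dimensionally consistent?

In SI base units:
  9 s·J:  J·s = N·m·s = kg·m²·s⁻¹
  (271 kg·m²/(s²·K)) / (33.86 kg):  [kg·m²·s⁻²·K⁻¹] / [kg] = m²·s⁻²·K⁻¹
kg·m²·s⁻¹ ≠ m²·s⁻²·K⁻¹, so they cannot be added.

No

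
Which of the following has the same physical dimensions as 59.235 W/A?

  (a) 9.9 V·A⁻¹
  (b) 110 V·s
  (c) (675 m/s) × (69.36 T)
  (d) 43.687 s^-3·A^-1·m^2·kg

(d)

Reference: W·A⁻¹ = J·s⁻¹·A⁻¹ = kg·m²·s⁻³·A⁻¹.
Each option:
  (a) V·A⁻¹ = J·C⁻¹·A⁻¹ = kg·m²·s⁻³·A⁻²
  (b) V·s = J·C⁻¹·s = kg·m²·s⁻²·A⁻¹
  (c) [m·s⁻¹] · [kg·s⁻²·A⁻¹] = kg·m·s⁻³·A⁻¹
  (d) kg·m²·s⁻³·A⁻¹  ← same
Only (d) matches kg·m²·s⁻³·A⁻¹.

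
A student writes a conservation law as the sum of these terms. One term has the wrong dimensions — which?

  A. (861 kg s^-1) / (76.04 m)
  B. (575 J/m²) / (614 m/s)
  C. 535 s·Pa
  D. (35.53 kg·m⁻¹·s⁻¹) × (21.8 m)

D.

Reduce each to base SI dimensions:
  A. [kg·s⁻¹] / [m] = kg·m⁻¹·s⁻¹
  B. [kg·s⁻²] / [m·s⁻¹] = kg·m⁻¹·s⁻¹
  C. Pa·s = N·m⁻²·s = kg·m⁻¹·s⁻¹
  D. [kg·m⁻¹·s⁻¹] · [m] = kg·s⁻¹
All reduce to kg·m⁻¹·s⁻¹ except D., which is kg·s⁻¹.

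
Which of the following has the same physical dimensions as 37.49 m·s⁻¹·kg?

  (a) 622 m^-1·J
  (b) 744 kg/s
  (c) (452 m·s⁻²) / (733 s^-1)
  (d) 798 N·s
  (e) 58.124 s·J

Reference: kg·m·s⁻¹.
Each option:
  (a) J·m⁻¹ = N·m·m⁻¹ = kg·m·s⁻²
  (b) kg·s⁻¹
  (c) [m·s⁻²] / [s⁻¹] = m·s⁻¹
  (d) N·s = kg·m·s⁻²·s = kg·m·s⁻¹  ← same
  (e) J·s = N·m·s = kg·m²·s⁻¹
Only (d) matches kg·m·s⁻¹.

(d)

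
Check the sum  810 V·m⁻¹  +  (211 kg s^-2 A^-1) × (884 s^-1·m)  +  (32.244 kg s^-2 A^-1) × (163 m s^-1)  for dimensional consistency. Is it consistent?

Work out the base dimensions of each:
  810 V·m⁻¹:  V·m⁻¹ = J·C⁻¹·m⁻¹ = kg·m·s⁻³·A⁻¹
  (211 kg s^-2 A^-1) × (884 s^-1·m):  [kg·s⁻²·A⁻¹] · [m·s⁻¹] = kg·m·s⁻³·A⁻¹
  (32.244 kg s^-2 A^-1) × (163 m s^-1):  [kg·s⁻²·A⁻¹] · [m·s⁻¹] = kg·m·s⁻³·A⁻¹
Every term reduces to kg·m·s⁻³·A⁻¹.

Yes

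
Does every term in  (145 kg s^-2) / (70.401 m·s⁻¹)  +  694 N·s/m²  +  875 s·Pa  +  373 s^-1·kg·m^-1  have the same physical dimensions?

Yes

Expand each in SI base units:
  (145 kg s^-2) / (70.401 m·s⁻¹):  [kg·s⁻²] / [m·s⁻¹] = kg·m⁻¹·s⁻¹
  694 N·s/m²:  N·s·m⁻² = kg·m·s⁻²·s·m⁻² = kg·m⁻¹·s⁻¹
  875 s·Pa:  Pa·s = N·m⁻²·s = kg·m⁻¹·s⁻¹
  373 s^-1·kg·m^-1:  kg·m⁻¹·s⁻¹
Every term reduces to kg·m⁻¹·s⁻¹.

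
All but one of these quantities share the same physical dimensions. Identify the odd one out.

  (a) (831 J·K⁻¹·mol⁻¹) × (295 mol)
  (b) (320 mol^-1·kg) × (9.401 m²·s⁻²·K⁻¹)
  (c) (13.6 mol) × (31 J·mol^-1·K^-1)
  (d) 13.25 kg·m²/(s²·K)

Work out the base dimensions of each:
  (a) [kg·m²·s⁻²·K⁻¹·mol⁻¹] · [mol] = kg·m²·s⁻²·K⁻¹
  (b) [kg·mol⁻¹] · [m²·s⁻²·K⁻¹] = kg·m²·s⁻²·K⁻¹·mol⁻¹
  (c) [mol] · [kg·m²·s⁻²·K⁻¹·mol⁻¹] = kg·m²·s⁻²·K⁻¹
  (d) kg·m²·s⁻²·K⁻¹
All reduce to kg·m²·s⁻²·K⁻¹ except (b), which is kg·m²·s⁻²·K⁻¹·mol⁻¹.

(b)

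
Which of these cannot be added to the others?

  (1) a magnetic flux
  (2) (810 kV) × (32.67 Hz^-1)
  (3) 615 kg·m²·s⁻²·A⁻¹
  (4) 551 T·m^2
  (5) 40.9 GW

(5)

In SI base units:
  (1) [magnetic flux] = kg·m²·s⁻²·A⁻¹
  (2) [kg·m²·s⁻³·A⁻¹] · [s] = kg·m²·s⁻²·A⁻¹
  (3) kg·m²·s⁻²·A⁻¹
  (4) T·m² = Wb·m⁻²·m² = kg·m²·s⁻²·A⁻¹
  (5) W = J·s⁻¹ = kg·m²·s⁻³
All reduce to kg·m²·s⁻²·A⁻¹ except (5), which is kg·m²·s⁻³.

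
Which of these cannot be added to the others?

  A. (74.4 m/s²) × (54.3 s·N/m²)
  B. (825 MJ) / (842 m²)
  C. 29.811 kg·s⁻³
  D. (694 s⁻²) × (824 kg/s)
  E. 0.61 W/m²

Reduce each to base SI dimensions:
  A. [m·s⁻²] · [kg·m⁻¹·s⁻¹] = kg·s⁻³
  B. [kg·m²·s⁻²] / [m²] = kg·s⁻²
  C. kg·s⁻³
  D. [s⁻²] · [kg·s⁻¹] = kg·s⁻³
  E. W·m⁻² = J·s⁻¹·m⁻² = kg·s⁻³
All reduce to kg·s⁻³ except B., which is kg·s⁻².

B.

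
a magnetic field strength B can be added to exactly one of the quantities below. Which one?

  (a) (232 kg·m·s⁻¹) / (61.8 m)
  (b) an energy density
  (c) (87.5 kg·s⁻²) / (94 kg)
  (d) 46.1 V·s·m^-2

(d)

Reference: [magnetic field strength B] = kg·s⁻²·A⁻¹.
Each option:
  (a) [kg·m·s⁻¹] / [m] = kg·s⁻¹
  (b) [energy density] = kg·m⁻¹·s⁻²
  (c) [kg·s⁻²] / [kg] = s⁻²
  (d) V·s·m⁻² = J·C⁻¹·s·m⁻² = kg·s⁻²·A⁻¹  ← same
Only (d) matches kg·s⁻²·A⁻¹.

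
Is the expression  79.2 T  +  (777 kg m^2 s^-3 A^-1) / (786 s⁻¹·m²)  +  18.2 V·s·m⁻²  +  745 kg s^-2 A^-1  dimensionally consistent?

Yes

Work out the base dimensions of each:
  79.2 T:  T = Wb·m⁻² = kg·s⁻²·A⁻¹
  (777 kg m^2 s^-3 A^-1) / (786 s⁻¹·m²):  [kg·m²·s⁻³·A⁻¹] / [m²·s⁻¹] = kg·s⁻²·A⁻¹
  18.2 V·s·m⁻²:  V·s·m⁻² = J·C⁻¹·s·m⁻² = kg·s⁻²·A⁻¹
  745 kg s^-2 A^-1:  kg·s⁻²·A⁻¹
Every term reduces to kg·s⁻²·A⁻¹.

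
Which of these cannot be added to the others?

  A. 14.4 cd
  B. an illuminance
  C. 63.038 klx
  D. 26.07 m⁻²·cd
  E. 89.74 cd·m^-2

Expand each in SI base units:
  A. cd
  B. [illuminance] = m⁻²·cd
  C. lx = lm·m⁻² = m⁻²·cd
  D. m⁻²·cd
  E. cd·m⁻² = m⁻²·cd
All reduce to m⁻²·cd except A., which is cd.

A.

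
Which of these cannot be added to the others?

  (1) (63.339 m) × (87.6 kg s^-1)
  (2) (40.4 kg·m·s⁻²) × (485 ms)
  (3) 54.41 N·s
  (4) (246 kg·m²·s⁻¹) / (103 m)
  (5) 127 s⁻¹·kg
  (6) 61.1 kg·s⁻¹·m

(5)

Expand each in SI base units:
  (1) [m] · [kg·s⁻¹] = kg·m·s⁻¹
  (2) [kg·m·s⁻²] · [s] = kg·m·s⁻¹
  (3) N·s = kg·m·s⁻²·s = kg·m·s⁻¹
  (4) [kg·m²·s⁻¹] / [m] = kg·m·s⁻¹
  (5) kg·s⁻¹
  (6) kg·m·s⁻¹
All reduce to kg·m·s⁻¹ except (5), which is kg·s⁻¹.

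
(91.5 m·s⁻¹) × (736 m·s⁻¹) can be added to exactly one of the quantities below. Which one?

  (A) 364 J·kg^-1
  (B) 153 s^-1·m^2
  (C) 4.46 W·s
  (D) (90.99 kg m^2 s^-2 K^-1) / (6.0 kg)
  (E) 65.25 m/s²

(A)

Reference: [m·s⁻¹] · [m·s⁻¹] = m²·s⁻².
Each option:
  (A) J·kg⁻¹ = N·m·kg⁻¹ = m²·s⁻²  ← same
  (B) m²·s⁻¹
  (C) W·s = J·s⁻¹·s = kg·m²·s⁻²
  (D) [kg·m²·s⁻²·K⁻¹] / [kg] = m²·s⁻²·K⁻¹
  (E) m·s⁻²
Only (A) matches m²·s⁻².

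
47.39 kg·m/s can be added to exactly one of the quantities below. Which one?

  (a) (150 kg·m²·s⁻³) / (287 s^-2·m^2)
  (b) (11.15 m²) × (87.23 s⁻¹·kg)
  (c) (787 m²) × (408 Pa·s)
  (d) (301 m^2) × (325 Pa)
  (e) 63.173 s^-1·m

(c)

Reference: kg·m·s⁻¹.
Each option:
  (a) [kg·m²·s⁻³] / [m²·s⁻²] = kg·s⁻¹
  (b) [m²] · [kg·s⁻¹] = kg·m²·s⁻¹
  (c) [m²] · [kg·m⁻¹·s⁻¹] = kg·m·s⁻¹  ← same
  (d) [m²] · [kg·m⁻¹·s⁻²] = kg·m·s⁻²
  (e) m·s⁻¹
Only (c) matches kg·m·s⁻¹.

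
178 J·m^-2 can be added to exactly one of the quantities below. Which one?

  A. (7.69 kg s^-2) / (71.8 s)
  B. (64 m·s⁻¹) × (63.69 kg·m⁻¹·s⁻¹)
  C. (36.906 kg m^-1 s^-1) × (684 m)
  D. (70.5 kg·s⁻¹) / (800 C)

Reference: J·m⁻² = N·m·m⁻² = kg·s⁻².
Each option:
  A. [kg·s⁻²] / [s] = kg·s⁻³
  B. [m·s⁻¹] · [kg·m⁻¹·s⁻¹] = kg·s⁻²  ← same
  C. [kg·m⁻¹·s⁻¹] · [m] = kg·s⁻¹
  D. [kg·s⁻¹] / [s·A] = kg·s⁻²·A⁻¹
Only B. matches kg·s⁻².

B.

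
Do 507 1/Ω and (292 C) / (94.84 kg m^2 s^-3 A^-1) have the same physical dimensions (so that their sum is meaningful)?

No

Work out the base dimensions of each:
  507 1/Ω:  Ω⁻¹ = (V·A⁻¹)⁻¹ = kg⁻¹·m⁻²·s³·A²
  (292 C) / (94.84 kg m^2 s^-3 A^-1):  [s·A] / [kg·m²·s⁻³·A⁻¹] = kg⁻¹·m⁻²·s⁴·A²
kg⁻¹·m⁻²·s³·A² ≠ kg⁻¹·m⁻²·s⁴·A², so they cannot be added.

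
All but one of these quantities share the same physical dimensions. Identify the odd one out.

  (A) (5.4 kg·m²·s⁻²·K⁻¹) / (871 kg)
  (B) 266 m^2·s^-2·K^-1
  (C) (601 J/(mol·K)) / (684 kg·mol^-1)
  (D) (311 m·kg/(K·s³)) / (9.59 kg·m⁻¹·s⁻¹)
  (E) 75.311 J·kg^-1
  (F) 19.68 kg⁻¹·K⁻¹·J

Dimensions:
  (A) [kg·m²·s⁻²·K⁻¹] / [kg] = m²·s⁻²·K⁻¹
  (B) m²·s⁻²·K⁻¹
  (C) [kg·m²·s⁻²·K⁻¹·mol⁻¹] / [kg·mol⁻¹] = m²·s⁻²·K⁻¹
  (D) [kg·m·s⁻³·K⁻¹] / [kg·m⁻¹·s⁻¹] = m²·s⁻²·K⁻¹
  (E) J·kg⁻¹ = N·m·kg⁻¹ = m²·s⁻²
  (F) J·kg⁻¹·K⁻¹ = N·m·kg⁻¹·K⁻¹ = m²·s⁻²·K⁻¹
All reduce to m²·s⁻²·K⁻¹ except (E), which is m²·s⁻².

(E)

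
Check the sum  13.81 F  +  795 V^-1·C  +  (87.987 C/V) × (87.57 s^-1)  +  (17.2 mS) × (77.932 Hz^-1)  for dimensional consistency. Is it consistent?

No

Reduce each to base SI dimensions:
  13.81 F:  F = C·V⁻¹ = kg⁻¹·m⁻²·s⁴·A²
  795 V^-1·C:  C·V⁻¹ = s·A·(J·C⁻¹)⁻¹ = kg⁻¹·m⁻²·s⁴·A²
  (87.987 C/V) × (87.57 s^-1):  [kg⁻¹·m⁻²·s⁴·A²] · [s⁻¹] = kg⁻¹·m⁻²·s³·A²
  (17.2 mS) × (77.932 Hz^-1):  [kg⁻¹·m⁻²·s³·A²] · [s] = kg⁻¹·m⁻²·s⁴·A²
The terms do not share a single dimension (kg⁻¹·m⁻²·s³·A² vs kg⁻¹·m⁻²·s⁴·A²).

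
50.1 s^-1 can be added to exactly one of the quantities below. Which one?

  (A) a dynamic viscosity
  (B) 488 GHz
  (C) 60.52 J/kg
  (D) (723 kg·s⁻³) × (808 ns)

Reference: s⁻¹.
Each option:
  (A) [dynamic viscosity] = kg·m⁻¹·s⁻¹
  (B) Hz = s⁻¹  ← same
  (C) J·kg⁻¹ = N·m·kg⁻¹ = m²·s⁻²
  (D) [kg·s⁻³] · [s] = kg·s⁻²
Only (B) matches s⁻¹.

(B)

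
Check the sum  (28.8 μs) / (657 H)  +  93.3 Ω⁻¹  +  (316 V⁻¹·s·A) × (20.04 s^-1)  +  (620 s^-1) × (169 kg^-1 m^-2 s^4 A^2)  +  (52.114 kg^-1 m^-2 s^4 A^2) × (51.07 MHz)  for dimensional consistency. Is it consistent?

Yes

Dimensions:
  (28.8 μs) / (657 H):  [s] / [kg·m²·s⁻²·A⁻²] = kg⁻¹·m⁻²·s³·A²
  93.3 Ω⁻¹:  Ω⁻¹ = (V·A⁻¹)⁻¹ = kg⁻¹·m⁻²·s³·A²
  (316 V⁻¹·s·A) × (20.04 s^-1):  [kg⁻¹·m⁻²·s⁴·A²] · [s⁻¹] = kg⁻¹·m⁻²·s³·A²
  (620 s^-1) × (169 kg^-1 m^-2 s^4 A^2):  [s⁻¹] · [kg⁻¹·m⁻²·s⁴·A²] = kg⁻¹·m⁻²·s³·A²
  (52.114 kg^-1 m^-2 s^4 A^2) × (51.07 MHz):  [kg⁻¹·m⁻²·s⁴·A²] · [s⁻¹] = kg⁻¹·m⁻²·s³·A²
Every term reduces to kg⁻¹·m⁻²·s³·A².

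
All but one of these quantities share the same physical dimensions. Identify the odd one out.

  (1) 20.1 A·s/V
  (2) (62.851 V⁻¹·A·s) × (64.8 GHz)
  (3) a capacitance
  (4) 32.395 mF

Dimensions:
  (1) A·s·V⁻¹ = A·s·(J·C⁻¹)⁻¹ = kg⁻¹·m⁻²·s⁴·A²
  (2) [kg⁻¹·m⁻²·s⁴·A²] · [s⁻¹] = kg⁻¹·m⁻²·s³·A²
  (3) [capacitance] = kg⁻¹·m⁻²·s⁴·A²
  (4) F = C·V⁻¹ = kg⁻¹·m⁻²·s⁴·A²
All reduce to kg⁻¹·m⁻²·s⁴·A² except (2), which is kg⁻¹·m⁻²·s³·A².

(2)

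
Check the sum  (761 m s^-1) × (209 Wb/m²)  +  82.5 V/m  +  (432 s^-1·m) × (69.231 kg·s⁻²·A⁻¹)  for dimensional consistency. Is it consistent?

Yes

Work out the base dimensions of each:
  (761 m s^-1) × (209 Wb/m²):  [m·s⁻¹] · [kg·s⁻²·A⁻¹] = kg·m·s⁻³·A⁻¹
  82.5 V/m:  V·m⁻¹ = J·C⁻¹·m⁻¹ = kg·m·s⁻³·A⁻¹
  (432 s^-1·m) × (69.231 kg·s⁻²·A⁻¹):  [m·s⁻¹] · [kg·s⁻²·A⁻¹] = kg·m·s⁻³·A⁻¹
Every term reduces to kg·m·s⁻³·A⁻¹.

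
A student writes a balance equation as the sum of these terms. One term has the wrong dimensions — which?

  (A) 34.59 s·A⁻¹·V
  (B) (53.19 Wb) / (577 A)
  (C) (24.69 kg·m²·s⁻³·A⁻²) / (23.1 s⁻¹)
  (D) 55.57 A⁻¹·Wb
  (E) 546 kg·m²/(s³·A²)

(E)

Reduce each to base SI dimensions:
  (A) V·s·A⁻¹ = J·C⁻¹·s·A⁻¹ = kg·m²·s⁻²·A⁻²
  (B) [kg·m²·s⁻²·A⁻¹] / [A] = kg·m²·s⁻²·A⁻²
  (C) [kg·m²·s⁻³·A⁻²] / [s⁻¹] = kg·m²·s⁻²·A⁻²
  (D) Wb·A⁻¹ = V·s·A⁻¹ = kg·m²·s⁻²·A⁻²
  (E) kg·m²·s⁻³·A⁻²
All reduce to kg·m²·s⁻²·A⁻² except (E), which is kg·m²·s⁻³·A⁻².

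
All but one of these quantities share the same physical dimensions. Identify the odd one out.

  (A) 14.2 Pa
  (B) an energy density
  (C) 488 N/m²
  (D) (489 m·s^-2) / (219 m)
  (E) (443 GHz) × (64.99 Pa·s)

Work out the base dimensions of each:
  (A) Pa = N·m⁻² = kg·m⁻¹·s⁻²
  (B) [energy density] = kg·m⁻¹·s⁻²
  (C) N·m⁻² = kg·m·s⁻²·m⁻² = kg·m⁻¹·s⁻²
  (D) [m·s⁻²] / [m] = s⁻²
  (E) [s⁻¹] · [kg·m⁻¹·s⁻¹] = kg·m⁻¹·s⁻²
All reduce to kg·m⁻¹·s⁻² except (D), which is s⁻².

(D)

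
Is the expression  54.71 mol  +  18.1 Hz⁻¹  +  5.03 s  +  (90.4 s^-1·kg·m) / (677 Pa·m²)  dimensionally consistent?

Dimensions:
  54.71 mol:  mol
  18.1 Hz⁻¹:  Hz⁻¹ = (s⁻¹)⁻¹ = s
  5.03 s:  s
  (90.4 s^-1·kg·m) / (677 Pa·m²):  [kg·m·s⁻¹] / [kg·m·s⁻²] = s
The terms do not share a single dimension (mol vs s).

No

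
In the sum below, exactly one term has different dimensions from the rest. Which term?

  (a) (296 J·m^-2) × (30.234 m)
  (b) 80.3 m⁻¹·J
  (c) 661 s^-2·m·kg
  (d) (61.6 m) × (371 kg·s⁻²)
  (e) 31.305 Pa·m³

In SI base units:
  (a) [kg·s⁻²] · [m] = kg·m·s⁻²
  (b) J·m⁻¹ = N·m·m⁻¹ = kg·m·s⁻²
  (c) kg·m·s⁻²
  (d) [m] · [kg·s⁻²] = kg·m·s⁻²
  (e) Pa·m³ = N·m⁻²·m³ = kg·m²·s⁻²
All reduce to kg·m·s⁻² except (e), which is kg·m²·s⁻².

(e)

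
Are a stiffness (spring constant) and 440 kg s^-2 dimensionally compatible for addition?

Reduce each to base SI dimensions:
  a stiffness (spring constant):  [stiffness (spring constant)] = kg·s⁻²
  440 kg s^-2:  kg·s⁻²
Both are kg·s⁻², so they have the same dimensions and can be added.

Yes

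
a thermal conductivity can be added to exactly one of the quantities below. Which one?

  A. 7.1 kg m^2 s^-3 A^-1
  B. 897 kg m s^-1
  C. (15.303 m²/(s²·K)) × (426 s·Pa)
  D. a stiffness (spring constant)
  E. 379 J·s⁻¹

C.

Reference: [thermal conductivity] = kg·m·s⁻³·K⁻¹.
Each option:
  A. kg·m²·s⁻³·A⁻¹
  B. kg·m·s⁻¹
  C. [m²·s⁻²·K⁻¹] · [kg·m⁻¹·s⁻¹] = kg·m·s⁻³·K⁻¹  ← same
  D. [stiffness (spring constant)] = kg·s⁻²
  E. J·s⁻¹ = N·m·s⁻¹ = kg·m²·s⁻³
Only C. matches kg·m·s⁻³·K⁻¹.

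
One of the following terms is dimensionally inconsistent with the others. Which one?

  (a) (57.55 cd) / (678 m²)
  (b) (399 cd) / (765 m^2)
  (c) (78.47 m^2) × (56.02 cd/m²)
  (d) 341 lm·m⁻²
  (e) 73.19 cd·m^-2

(c)

Dimensions:
  (a) [cd] / [m²] = m⁻²·cd
  (b) [cd] / [m²] = m⁻²·cd
  (c) [m²] · [m⁻²·cd] = cd
  (d) lm·m⁻² = cd·m⁻² = m⁻²·cd
  (e) cd·m⁻² = m⁻²·cd
All reduce to m⁻²·cd except (c), which is cd.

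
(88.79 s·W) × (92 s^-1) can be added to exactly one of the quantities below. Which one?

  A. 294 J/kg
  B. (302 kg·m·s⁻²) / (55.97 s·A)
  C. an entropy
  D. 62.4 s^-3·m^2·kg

D.

Reference: [kg·m²·s⁻²] · [s⁻¹] = kg·m²·s⁻³.
Each option:
  A. J·kg⁻¹ = N·m·kg⁻¹ = m²·s⁻²
  B. [kg·m·s⁻²] / [s·A] = kg·m·s⁻³·A⁻¹
  C. [entropy] = kg·m²·s⁻²·K⁻¹
  D. kg·m²·s⁻³  ← same
Only D. matches kg·m²·s⁻³.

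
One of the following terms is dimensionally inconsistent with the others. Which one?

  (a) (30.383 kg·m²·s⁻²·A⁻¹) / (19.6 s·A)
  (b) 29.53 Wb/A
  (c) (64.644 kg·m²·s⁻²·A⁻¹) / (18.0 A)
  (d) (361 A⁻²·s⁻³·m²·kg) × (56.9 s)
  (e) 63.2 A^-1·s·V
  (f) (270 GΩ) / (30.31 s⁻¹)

(a)

Work out the base dimensions of each:
  (a) [kg·m²·s⁻²·A⁻¹] / [s·A] = kg·m²·s⁻³·A⁻²
  (b) Wb·A⁻¹ = V·s·A⁻¹ = kg·m²·s⁻²·A⁻²
  (c) [kg·m²·s⁻²·A⁻¹] / [A] = kg·m²·s⁻²·A⁻²
  (d) [kg·m²·s⁻³·A⁻²] · [s] = kg·m²·s⁻²·A⁻²
  (e) V·s·A⁻¹ = J·C⁻¹·s·A⁻¹ = kg·m²·s⁻²·A⁻²
  (f) [kg·m²·s⁻³·A⁻²] / [s⁻¹] = kg·m²·s⁻²·A⁻²
All reduce to kg·m²·s⁻²·A⁻² except (a), which is kg·m²·s⁻³·A⁻².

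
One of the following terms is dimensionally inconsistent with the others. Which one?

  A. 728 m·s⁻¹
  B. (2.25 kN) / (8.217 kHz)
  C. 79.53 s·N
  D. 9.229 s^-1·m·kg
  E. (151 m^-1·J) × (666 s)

Reduce each to base SI dimensions:
  A. m·s⁻¹
  B. [kg·m·s⁻²] / [s⁻¹] = kg·m·s⁻¹
  C. N·s = kg·m·s⁻²·s = kg·m·s⁻¹
  D. kg·m·s⁻¹
  E. [kg·m·s⁻²] · [s] = kg·m·s⁻¹
All reduce to kg·m·s⁻¹ except A., which is m·s⁻¹.

A.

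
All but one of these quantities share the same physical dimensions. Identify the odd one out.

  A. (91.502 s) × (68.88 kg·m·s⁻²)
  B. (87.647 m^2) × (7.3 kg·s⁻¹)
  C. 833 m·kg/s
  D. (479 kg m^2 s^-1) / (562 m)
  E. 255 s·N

Work out the base dimensions of each:
  A. [s] · [kg·m·s⁻²] = kg·m·s⁻¹
  B. [m²] · [kg·s⁻¹] = kg·m²·s⁻¹
  C. kg·m·s⁻¹
  D. [kg·m²·s⁻¹] / [m] = kg·m·s⁻¹
  E. N·s = kg·m·s⁻²·s = kg·m·s⁻¹
All reduce to kg·m·s⁻¹ except B., which is kg·m²·s⁻¹.

B.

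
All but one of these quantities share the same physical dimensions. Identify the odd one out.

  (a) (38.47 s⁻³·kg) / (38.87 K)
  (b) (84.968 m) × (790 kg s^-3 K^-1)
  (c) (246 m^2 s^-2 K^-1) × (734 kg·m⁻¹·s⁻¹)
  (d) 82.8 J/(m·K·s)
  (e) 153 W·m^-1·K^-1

(a)

Dimensions:
  (a) [kg·s⁻³] / [K] = kg·s⁻³·K⁻¹
  (b) [m] · [kg·s⁻³·K⁻¹] = kg·m·s⁻³·K⁻¹
  (c) [m²·s⁻²·K⁻¹] · [kg·m⁻¹·s⁻¹] = kg·m·s⁻³·K⁻¹
  (d) J·s⁻¹·m⁻¹·K⁻¹ = N·m·s⁻¹·m⁻¹·K⁻¹ = kg·m·s⁻³·K⁻¹
  (e) W·m⁻¹·K⁻¹ = J·s⁻¹·m⁻¹·K⁻¹ = kg·m·s⁻³·K⁻¹
All reduce to kg·m·s⁻³·K⁻¹ except (a), which is kg·s⁻³·K⁻¹.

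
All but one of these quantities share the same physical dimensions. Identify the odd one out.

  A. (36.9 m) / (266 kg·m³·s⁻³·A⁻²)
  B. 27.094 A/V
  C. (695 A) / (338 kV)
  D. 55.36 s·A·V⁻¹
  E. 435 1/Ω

D.

Dimensions:
  A. [m] / [kg·m³·s⁻³·A⁻²] = kg⁻¹·m⁻²·s³·A²
  B. A·V⁻¹ = A·(J·C⁻¹)⁻¹ = kg⁻¹·m⁻²·s³·A²
  C. [A] / [kg·m²·s⁻³·A⁻¹] = kg⁻¹·m⁻²·s³·A²
  D. A·s·V⁻¹ = A·s·(J·C⁻¹)⁻¹ = kg⁻¹·m⁻²·s⁴·A²
  E. Ω⁻¹ = (V·A⁻¹)⁻¹ = kg⁻¹·m⁻²·s³·A²
All reduce to kg⁻¹·m⁻²·s³·A² except D., which is kg⁻¹·m⁻²·s⁴·A².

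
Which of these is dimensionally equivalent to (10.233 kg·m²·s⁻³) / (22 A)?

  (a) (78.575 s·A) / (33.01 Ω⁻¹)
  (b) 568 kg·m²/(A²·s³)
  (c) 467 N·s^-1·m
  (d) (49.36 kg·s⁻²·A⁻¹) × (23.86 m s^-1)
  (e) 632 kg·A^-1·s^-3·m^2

Reference: [kg·m²·s⁻³] / [A] = kg·m²·s⁻³·A⁻¹.
Each option:
  (a) [s·A] / [kg⁻¹·m⁻²·s³·A²] = kg·m²·s⁻²·A⁻¹
  (b) kg·m²·s⁻³·A⁻²
  (c) N·m·s⁻¹ = kg·m·s⁻²·m·s⁻¹ = kg·m²·s⁻³
  (d) [kg·s⁻²·A⁻¹] · [m·s⁻¹] = kg·m·s⁻³·A⁻¹
  (e) kg·m²·s⁻³·A⁻¹  ← same
Only (e) matches kg·m²·s⁻³·A⁻¹.

(e)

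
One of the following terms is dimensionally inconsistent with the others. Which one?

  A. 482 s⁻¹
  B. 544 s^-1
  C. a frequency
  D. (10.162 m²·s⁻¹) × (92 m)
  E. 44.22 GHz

In SI base units:
  A. s⁻¹
  B. s⁻¹
  C. [frequency] = s⁻¹
  D. [m²·s⁻¹] · [m] = m³·s⁻¹
  E. Hz = s⁻¹
All reduce to s⁻¹ except D., which is m³·s⁻¹.

D.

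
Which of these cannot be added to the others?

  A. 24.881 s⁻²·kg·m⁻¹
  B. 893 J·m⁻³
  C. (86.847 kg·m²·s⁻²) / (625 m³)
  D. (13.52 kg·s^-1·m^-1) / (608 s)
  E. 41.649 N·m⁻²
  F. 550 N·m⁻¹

Work out the base dimensions of each:
  A. kg·m⁻¹·s⁻²
  B. J·m⁻³ = N·m·m⁻³ = kg·m⁻¹·s⁻²
  C. [kg·m²·s⁻²] / [m³] = kg·m⁻¹·s⁻²
  D. [kg·m⁻¹·s⁻¹] / [s] = kg·m⁻¹·s⁻²
  E. N·m⁻² = kg·m·s⁻²·m⁻² = kg·m⁻¹·s⁻²
  F. N·m⁻¹ = kg·m·s⁻²·m⁻¹ = kg·s⁻²
All reduce to kg·m⁻¹·s⁻² except F., which is kg·s⁻².

F.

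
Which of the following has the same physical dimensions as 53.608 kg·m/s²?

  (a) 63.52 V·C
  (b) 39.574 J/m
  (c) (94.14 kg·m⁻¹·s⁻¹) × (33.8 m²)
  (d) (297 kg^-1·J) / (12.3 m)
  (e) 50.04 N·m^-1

(b)

Reference: kg·m·s⁻².
Each option:
  (a) C·V = s·A·J·C⁻¹ = kg·m²·s⁻²
  (b) J·m⁻¹ = N·m·m⁻¹ = kg·m·s⁻²  ← same
  (c) [kg·m⁻¹·s⁻¹] · [m²] = kg·m·s⁻¹
  (d) [m²·s⁻²] / [m] = m·s⁻²
  (e) N·m⁻¹ = kg·m·s⁻²·m⁻¹ = kg·s⁻²
Only (b) matches kg·m·s⁻².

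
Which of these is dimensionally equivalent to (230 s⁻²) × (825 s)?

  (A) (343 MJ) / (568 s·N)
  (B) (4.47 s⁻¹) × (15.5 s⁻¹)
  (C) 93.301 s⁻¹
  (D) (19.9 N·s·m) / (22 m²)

(C)

Reference: [s⁻²] · [s] = s⁻¹.
Each option:
  (A) [kg·m²·s⁻²] / [kg·m·s⁻¹] = m·s⁻¹
  (B) [s⁻¹] · [s⁻¹] = s⁻²
  (C) s⁻¹  ← same
  (D) [kg·m²·s⁻¹] / [m²] = kg·s⁻¹
Only (C) matches s⁻¹.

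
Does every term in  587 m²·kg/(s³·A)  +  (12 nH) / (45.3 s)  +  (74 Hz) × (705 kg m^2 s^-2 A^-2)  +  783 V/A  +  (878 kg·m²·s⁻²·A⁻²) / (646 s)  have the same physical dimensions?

Dimensions:
  587 m²·kg/(s³·A):  kg·m²·s⁻³·A⁻¹
  (12 nH) / (45.3 s):  [kg·m²·s⁻²·A⁻²] / [s] = kg·m²·s⁻³·A⁻²
  (74 Hz) × (705 kg m^2 s^-2 A^-2):  [s⁻¹] · [kg·m²·s⁻²·A⁻²] = kg·m²·s⁻³·A⁻²
  783 V/A:  V·A⁻¹ = J·C⁻¹·A⁻¹ = kg·m²·s⁻³·A⁻²
  (878 kg·m²·s⁻²·A⁻²) / (646 s):  [kg·m²·s⁻²·A⁻²] / [s] = kg·m²·s⁻³·A⁻²
The terms do not share a single dimension (kg·m²·s⁻³·A⁻² vs kg·m²·s⁻³·A⁻¹).

No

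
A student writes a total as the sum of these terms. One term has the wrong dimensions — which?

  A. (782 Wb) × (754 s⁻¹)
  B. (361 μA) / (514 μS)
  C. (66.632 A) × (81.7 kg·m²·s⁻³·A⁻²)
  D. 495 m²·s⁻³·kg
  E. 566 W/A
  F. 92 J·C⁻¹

D.

Reduce each to base SI dimensions:
  A. [kg·m²·s⁻²·A⁻¹] · [s⁻¹] = kg·m²·s⁻³·A⁻¹
  B. [A] / [kg⁻¹·m⁻²·s³·A²] = kg·m²·s⁻³·A⁻¹
  C. [A] · [kg·m²·s⁻³·A⁻²] = kg·m²·s⁻³·A⁻¹
  D. kg·m²·s⁻³
  E. W·A⁻¹ = J·s⁻¹·A⁻¹ = kg·m²·s⁻³·A⁻¹
  F. J·C⁻¹ = N·m·(s·A)⁻¹ = kg·m²·s⁻³·A⁻¹
All reduce to kg·m²·s⁻³·A⁻¹ except D., which is kg·m²·s⁻³.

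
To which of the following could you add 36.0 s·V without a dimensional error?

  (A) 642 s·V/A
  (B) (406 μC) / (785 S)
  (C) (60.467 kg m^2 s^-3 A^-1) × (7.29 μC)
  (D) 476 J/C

Reference: V·s = J·C⁻¹·s = kg·m²·s⁻²·A⁻¹.
Each option:
  (A) V·s·A⁻¹ = J·C⁻¹·s·A⁻¹ = kg·m²·s⁻²·A⁻²
  (B) [s·A] / [kg⁻¹·m⁻²·s³·A²] = kg·m²·s⁻²·A⁻¹  ← same
  (C) [kg·m²·s⁻³·A⁻¹] · [s·A] = kg·m²·s⁻²
  (D) J·C⁻¹ = N·m·(s·A)⁻¹ = kg·m²·s⁻³·A⁻¹
Only (B) matches kg·m²·s⁻²·A⁻¹.

(B)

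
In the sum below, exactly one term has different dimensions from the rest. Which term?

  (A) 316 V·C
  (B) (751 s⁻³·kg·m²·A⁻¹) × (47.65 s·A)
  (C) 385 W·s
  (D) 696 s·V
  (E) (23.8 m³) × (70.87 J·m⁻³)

(D)

Dimensions:
  (A) C·V = s·A·J·C⁻¹ = kg·m²·s⁻²
  (B) [kg·m²·s⁻³·A⁻¹] · [s·A] = kg·m²·s⁻²
  (C) W·s = J·s⁻¹·s = kg·m²·s⁻²
  (D) V·s = J·C⁻¹·s = kg·m²·s⁻²·A⁻¹
  (E) [m³] · [kg·m⁻¹·s⁻²] = kg·m²·s⁻²
All reduce to kg·m²·s⁻² except (D), which is kg·m²·s⁻²·A⁻¹.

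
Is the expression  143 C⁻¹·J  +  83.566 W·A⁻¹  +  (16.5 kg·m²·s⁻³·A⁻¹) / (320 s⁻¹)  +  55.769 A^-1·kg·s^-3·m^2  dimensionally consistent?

No

Work out the base dimensions of each:
  143 C⁻¹·J:  J·C⁻¹ = N·m·(s·A)⁻¹ = kg·m²·s⁻³·A⁻¹
  83.566 W·A⁻¹:  W·A⁻¹ = J·s⁻¹·A⁻¹ = kg·m²·s⁻³·A⁻¹
  (16.5 kg·m²·s⁻³·A⁻¹) / (320 s⁻¹):  [kg·m²·s⁻³·A⁻¹] / [s⁻¹] = kg·m²·s⁻²·A⁻¹
  55.769 A^-1·kg·s^-3·m^2:  kg·m²·s⁻³·A⁻¹
The terms do not share a single dimension (kg·m²·s⁻²·A⁻¹ vs kg·m²·s⁻³·A⁻¹).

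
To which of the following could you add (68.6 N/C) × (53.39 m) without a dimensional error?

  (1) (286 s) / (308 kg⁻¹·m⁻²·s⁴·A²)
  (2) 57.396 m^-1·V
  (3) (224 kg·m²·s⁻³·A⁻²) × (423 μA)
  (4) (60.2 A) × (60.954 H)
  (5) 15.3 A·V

Reference: [kg·m·s⁻³·A⁻¹] · [m] = kg·m²·s⁻³·A⁻¹.
Each option:
  (1) [s] / [kg⁻¹·m⁻²·s⁴·A²] = kg·m²·s⁻³·A⁻²
  (2) V·m⁻¹ = J·C⁻¹·m⁻¹ = kg·m·s⁻³·A⁻¹
  (3) [kg·m²·s⁻³·A⁻²] · [A] = kg·m²·s⁻³·A⁻¹  ← same
  (4) [A] · [kg·m²·s⁻²·A⁻²] = kg·m²·s⁻²·A⁻¹
  (5) V·A = J·C⁻¹·A = kg·m²·s⁻³
Only (3) matches kg·m²·s⁻³·A⁻¹.

(3)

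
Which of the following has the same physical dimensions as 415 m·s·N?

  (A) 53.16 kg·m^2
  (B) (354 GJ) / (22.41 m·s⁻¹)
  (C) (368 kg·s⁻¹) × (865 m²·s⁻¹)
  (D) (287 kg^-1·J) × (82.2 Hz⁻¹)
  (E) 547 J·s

(E)

Reference: N·m·s = kg·m·s⁻²·m·s = kg·m²·s⁻¹.
Each option:
  (A) kg·m²
  (B) [kg·m²·s⁻²] / [m·s⁻¹] = kg·m·s⁻¹
  (C) [kg·s⁻¹] · [m²·s⁻¹] = kg·m²·s⁻²
  (D) [m²·s⁻²] · [s] = m²·s⁻¹
  (E) J·s = N·m·s = kg·m²·s⁻¹  ← same
Only (E) matches kg·m²·s⁻¹.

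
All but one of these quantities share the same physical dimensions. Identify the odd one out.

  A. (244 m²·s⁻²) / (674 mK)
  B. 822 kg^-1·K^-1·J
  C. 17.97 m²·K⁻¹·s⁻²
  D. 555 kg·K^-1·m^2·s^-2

Dimensions:
  A. [m²·s⁻²] / [K] = m²·s⁻²·K⁻¹
  B. J·kg⁻¹·K⁻¹ = N·m·kg⁻¹·K⁻¹ = m²·s⁻²·K⁻¹
  C. m²·s⁻²·K⁻¹
  D. kg·m²·s⁻²·K⁻¹
All reduce to m²·s⁻²·K⁻¹ except D., which is kg·m²·s⁻²·K⁻¹.

D.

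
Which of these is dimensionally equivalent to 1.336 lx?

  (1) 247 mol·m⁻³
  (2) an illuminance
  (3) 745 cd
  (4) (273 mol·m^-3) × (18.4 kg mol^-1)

(2)

Reference: lx = lm·m⁻² = m⁻²·cd.
Each option:
  (1) mol·m⁻³ = m⁻³·mol
  (2) [illuminance] = m⁻²·cd  ← same
  (3) cd
  (4) [m⁻³·mol] · [kg·mol⁻¹] = kg·m⁻³
Only (2) matches m⁻²·cd.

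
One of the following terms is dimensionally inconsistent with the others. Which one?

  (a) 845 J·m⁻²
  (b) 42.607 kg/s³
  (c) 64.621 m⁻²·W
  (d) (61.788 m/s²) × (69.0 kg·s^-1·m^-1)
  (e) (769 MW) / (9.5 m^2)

Dimensions:
  (a) J·m⁻² = N·m·m⁻² = kg·s⁻²
  (b) kg·s⁻³
  (c) W·m⁻² = J·s⁻¹·m⁻² = kg·s⁻³
  (d) [m·s⁻²] · [kg·m⁻¹·s⁻¹] = kg·s⁻³
  (e) [kg·m²·s⁻³] / [m²] = kg·s⁻³
All reduce to kg·s⁻³ except (a), which is kg·s⁻².

(a)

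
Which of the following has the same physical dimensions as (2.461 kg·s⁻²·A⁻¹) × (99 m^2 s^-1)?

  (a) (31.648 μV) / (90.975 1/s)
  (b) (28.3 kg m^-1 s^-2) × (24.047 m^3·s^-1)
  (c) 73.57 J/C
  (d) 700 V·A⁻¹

Reference: [kg·s⁻²·A⁻¹] · [m²·s⁻¹] = kg·m²·s⁻³·A⁻¹.
Each option:
  (a) [kg·m²·s⁻³·A⁻¹] / [s⁻¹] = kg·m²·s⁻²·A⁻¹
  (b) [kg·m⁻¹·s⁻²] · [m³·s⁻¹] = kg·m²·s⁻³
  (c) J·C⁻¹ = N·m·(s·A)⁻¹ = kg·m²·s⁻³·A⁻¹  ← same
  (d) V·A⁻¹ = J·C⁻¹·A⁻¹ = kg·m²·s⁻³·A⁻²
Only (c) matches kg·m²·s⁻³·A⁻¹.

(c)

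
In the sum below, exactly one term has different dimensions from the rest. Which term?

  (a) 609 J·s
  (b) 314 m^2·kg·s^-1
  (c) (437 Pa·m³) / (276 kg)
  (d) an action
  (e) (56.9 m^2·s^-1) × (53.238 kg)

(c)

Work out the base dimensions of each:
  (a) J·s = N·m·s = kg·m²·s⁻¹
  (b) kg·m²·s⁻¹
  (c) [kg·m²·s⁻²] / [kg] = m²·s⁻²
  (d) [action] = kg·m²·s⁻¹
  (e) [m²·s⁻¹] · [kg] = kg·m²·s⁻¹
All reduce to kg·m²·s⁻¹ except (c), which is m²·s⁻².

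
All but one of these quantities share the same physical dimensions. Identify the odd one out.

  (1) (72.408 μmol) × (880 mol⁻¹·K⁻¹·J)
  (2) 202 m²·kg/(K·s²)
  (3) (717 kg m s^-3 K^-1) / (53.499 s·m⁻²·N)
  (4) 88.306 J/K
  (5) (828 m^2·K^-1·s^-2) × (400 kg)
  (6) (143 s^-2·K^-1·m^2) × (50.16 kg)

In SI base units:
  (1) [mol] · [kg·m²·s⁻²·K⁻¹·mol⁻¹] = kg·m²·s⁻²·K⁻¹
  (2) kg·m²·s⁻²·K⁻¹
  (3) [kg·m·s⁻³·K⁻¹] / [kg·m⁻¹·s⁻¹] = m²·s⁻²·K⁻¹
  (4) J·K⁻¹ = N·m·K⁻¹ = kg·m²·s⁻²·K⁻¹
  (5) [m²·s⁻²·K⁻¹] · [kg] = kg·m²·s⁻²·K⁻¹
  (6) [m²·s⁻²·K⁻¹] · [kg] = kg·m²·s⁻²·K⁻¹
All reduce to kg·m²·s⁻²·K⁻¹ except (3), which is m²·s⁻²·K⁻¹.

(3)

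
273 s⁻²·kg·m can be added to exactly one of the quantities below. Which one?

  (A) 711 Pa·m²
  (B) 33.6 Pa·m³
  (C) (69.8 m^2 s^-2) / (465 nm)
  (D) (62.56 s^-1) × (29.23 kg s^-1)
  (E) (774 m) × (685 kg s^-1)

(A)

Reference: kg·m·s⁻².
Each option:
  (A) Pa·m² = N·m⁻²·m² = kg·m·s⁻²  ← same
  (B) Pa·m³ = N·m⁻²·m³ = kg·m²·s⁻²
  (C) [m²·s⁻²] / [m] = m·s⁻²
  (D) [s⁻¹] · [kg·s⁻¹] = kg·s⁻²
  (E) [m] · [kg·s⁻¹] = kg·m·s⁻¹
Only (A) matches kg·m·s⁻².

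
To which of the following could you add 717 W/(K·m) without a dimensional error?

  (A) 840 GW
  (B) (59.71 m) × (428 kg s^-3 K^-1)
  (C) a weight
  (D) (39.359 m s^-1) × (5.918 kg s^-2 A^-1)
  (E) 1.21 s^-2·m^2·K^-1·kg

(B)

Reference: W·m⁻¹·K⁻¹ = J·s⁻¹·m⁻¹·K⁻¹ = kg·m·s⁻³·K⁻¹.
Each option:
  (A) W = J·s⁻¹ = kg·m²·s⁻³
  (B) [m] · [kg·s⁻³·K⁻¹] = kg·m·s⁻³·K⁻¹  ← same
  (C) [weight] = kg·m·s⁻²
  (D) [m·s⁻¹] · [kg·s⁻²·A⁻¹] = kg·m·s⁻³·A⁻¹
  (E) kg·m²·s⁻²·K⁻¹
Only (B) matches kg·m·s⁻³·K⁻¹.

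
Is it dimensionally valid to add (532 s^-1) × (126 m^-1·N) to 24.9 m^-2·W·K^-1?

Dimensions:
  (532 s^-1) × (126 m^-1·N):  [s⁻¹] · [kg·s⁻²] = kg·s⁻³
  24.9 m^-2·W·K^-1:  W·m⁻²·K⁻¹ = J·s⁻¹·m⁻²·K⁻¹ = kg·s⁻³·K⁻¹
kg·s⁻³ ≠ kg·s⁻³·K⁻¹, so they cannot be added.

No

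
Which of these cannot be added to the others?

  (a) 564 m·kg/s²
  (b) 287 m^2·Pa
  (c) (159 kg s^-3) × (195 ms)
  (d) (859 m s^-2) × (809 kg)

Work out the base dimensions of each:
  (a) kg·m·s⁻²
  (b) Pa·m² = N·m⁻²·m² = kg·m·s⁻²
  (c) [kg·s⁻³] · [s] = kg·s⁻²
  (d) [m·s⁻²] · [kg] = kg·m·s⁻²
All reduce to kg·m·s⁻² except (c), which is kg·s⁻².

(c)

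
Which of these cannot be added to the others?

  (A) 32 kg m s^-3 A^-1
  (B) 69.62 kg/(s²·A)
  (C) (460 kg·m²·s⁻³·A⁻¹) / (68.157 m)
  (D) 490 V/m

(B)

Dimensions:
  (A) kg·m·s⁻³·A⁻¹
  (B) kg·s⁻²·A⁻¹
  (C) [kg·m²·s⁻³·A⁻¹] / [m] = kg·m·s⁻³·A⁻¹
  (D) V·m⁻¹ = J·C⁻¹·m⁻¹ = kg·m·s⁻³·A⁻¹
All reduce to kg·m·s⁻³·A⁻¹ except (B), which is kg·s⁻²·A⁻¹.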